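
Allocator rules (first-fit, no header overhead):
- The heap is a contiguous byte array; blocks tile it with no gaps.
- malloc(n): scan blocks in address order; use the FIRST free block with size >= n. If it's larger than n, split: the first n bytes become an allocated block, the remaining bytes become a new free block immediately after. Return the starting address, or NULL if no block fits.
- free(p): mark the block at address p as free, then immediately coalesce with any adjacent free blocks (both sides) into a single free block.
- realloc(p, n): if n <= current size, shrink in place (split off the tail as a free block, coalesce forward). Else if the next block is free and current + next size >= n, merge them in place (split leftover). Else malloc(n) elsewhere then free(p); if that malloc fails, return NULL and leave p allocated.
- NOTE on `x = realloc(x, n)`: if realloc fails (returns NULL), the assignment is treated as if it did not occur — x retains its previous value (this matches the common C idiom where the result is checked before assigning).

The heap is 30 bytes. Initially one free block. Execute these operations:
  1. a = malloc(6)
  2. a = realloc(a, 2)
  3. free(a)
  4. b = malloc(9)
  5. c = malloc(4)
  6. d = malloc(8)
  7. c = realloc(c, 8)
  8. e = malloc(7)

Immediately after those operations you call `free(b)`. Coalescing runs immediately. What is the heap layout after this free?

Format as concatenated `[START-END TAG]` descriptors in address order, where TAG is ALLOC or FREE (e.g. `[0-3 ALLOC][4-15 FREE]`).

Op 1: a = malloc(6) -> a = 0; heap: [0-5 ALLOC][6-29 FREE]
Op 2: a = realloc(a, 2) -> a = 0; heap: [0-1 ALLOC][2-29 FREE]
Op 3: free(a) -> (freed a); heap: [0-29 FREE]
Op 4: b = malloc(9) -> b = 0; heap: [0-8 ALLOC][9-29 FREE]
Op 5: c = malloc(4) -> c = 9; heap: [0-8 ALLOC][9-12 ALLOC][13-29 FREE]
Op 6: d = malloc(8) -> d = 13; heap: [0-8 ALLOC][9-12 ALLOC][13-20 ALLOC][21-29 FREE]
Op 7: c = realloc(c, 8) -> c = 21; heap: [0-8 ALLOC][9-12 FREE][13-20 ALLOC][21-28 ALLOC][29-29 FREE]
Op 8: e = malloc(7) -> e = NULL; heap: [0-8 ALLOC][9-12 FREE][13-20 ALLOC][21-28 ALLOC][29-29 FREE]
free(b): b = 0 -> block [0-8 ALLOC]; mark free, coalesce with adjacent free neighbors -> [0-12 FREE][13-20 ALLOC][21-28 ALLOC][29-29 FREE]

Answer: [0-12 FREE][13-20 ALLOC][21-28 ALLOC][29-29 FREE]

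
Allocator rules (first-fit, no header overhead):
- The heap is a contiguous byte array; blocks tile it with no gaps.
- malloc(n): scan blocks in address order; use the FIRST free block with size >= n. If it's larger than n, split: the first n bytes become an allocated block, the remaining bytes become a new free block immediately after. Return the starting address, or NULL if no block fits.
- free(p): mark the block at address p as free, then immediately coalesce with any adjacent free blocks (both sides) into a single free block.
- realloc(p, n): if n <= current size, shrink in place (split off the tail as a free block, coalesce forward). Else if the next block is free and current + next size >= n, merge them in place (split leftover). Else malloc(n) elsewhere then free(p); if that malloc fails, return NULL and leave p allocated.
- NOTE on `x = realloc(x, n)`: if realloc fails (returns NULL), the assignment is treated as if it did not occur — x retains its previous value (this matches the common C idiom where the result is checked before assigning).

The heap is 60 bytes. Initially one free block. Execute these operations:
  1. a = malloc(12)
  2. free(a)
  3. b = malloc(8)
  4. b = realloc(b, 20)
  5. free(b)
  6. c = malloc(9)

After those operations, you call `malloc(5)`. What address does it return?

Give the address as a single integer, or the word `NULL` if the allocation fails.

Answer: 9

Derivation:
Op 1: a = malloc(12) -> a = 0; heap: [0-11 ALLOC][12-59 FREE]
Op 2: free(a) -> (freed a); heap: [0-59 FREE]
Op 3: b = malloc(8) -> b = 0; heap: [0-7 ALLOC][8-59 FREE]
Op 4: b = realloc(b, 20) -> b = 0; heap: [0-19 ALLOC][20-59 FREE]
Op 5: free(b) -> (freed b); heap: [0-59 FREE]
Op 6: c = malloc(9) -> c = 0; heap: [0-8 ALLOC][9-59 FREE]
malloc(5): first-fit scan over [0-8 ALLOC][9-59 FREE] -> 9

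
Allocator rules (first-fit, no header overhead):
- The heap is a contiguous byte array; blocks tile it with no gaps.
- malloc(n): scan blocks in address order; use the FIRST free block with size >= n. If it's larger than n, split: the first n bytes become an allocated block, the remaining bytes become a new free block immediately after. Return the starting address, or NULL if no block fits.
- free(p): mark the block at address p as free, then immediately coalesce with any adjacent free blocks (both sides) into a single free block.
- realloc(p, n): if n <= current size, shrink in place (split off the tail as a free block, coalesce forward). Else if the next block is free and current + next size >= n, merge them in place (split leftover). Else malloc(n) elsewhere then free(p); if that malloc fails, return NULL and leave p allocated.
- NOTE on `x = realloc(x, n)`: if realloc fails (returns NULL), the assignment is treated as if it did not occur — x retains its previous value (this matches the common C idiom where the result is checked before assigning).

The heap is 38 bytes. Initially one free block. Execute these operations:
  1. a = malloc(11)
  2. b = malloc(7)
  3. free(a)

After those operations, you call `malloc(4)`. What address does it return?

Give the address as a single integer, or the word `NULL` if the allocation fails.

Answer: 0

Derivation:
Op 1: a = malloc(11) -> a = 0; heap: [0-10 ALLOC][11-37 FREE]
Op 2: b = malloc(7) -> b = 11; heap: [0-10 ALLOC][11-17 ALLOC][18-37 FREE]
Op 3: free(a) -> (freed a); heap: [0-10 FREE][11-17 ALLOC][18-37 FREE]
malloc(4): first-fit scan over [0-10 FREE][11-17 ALLOC][18-37 FREE] -> 0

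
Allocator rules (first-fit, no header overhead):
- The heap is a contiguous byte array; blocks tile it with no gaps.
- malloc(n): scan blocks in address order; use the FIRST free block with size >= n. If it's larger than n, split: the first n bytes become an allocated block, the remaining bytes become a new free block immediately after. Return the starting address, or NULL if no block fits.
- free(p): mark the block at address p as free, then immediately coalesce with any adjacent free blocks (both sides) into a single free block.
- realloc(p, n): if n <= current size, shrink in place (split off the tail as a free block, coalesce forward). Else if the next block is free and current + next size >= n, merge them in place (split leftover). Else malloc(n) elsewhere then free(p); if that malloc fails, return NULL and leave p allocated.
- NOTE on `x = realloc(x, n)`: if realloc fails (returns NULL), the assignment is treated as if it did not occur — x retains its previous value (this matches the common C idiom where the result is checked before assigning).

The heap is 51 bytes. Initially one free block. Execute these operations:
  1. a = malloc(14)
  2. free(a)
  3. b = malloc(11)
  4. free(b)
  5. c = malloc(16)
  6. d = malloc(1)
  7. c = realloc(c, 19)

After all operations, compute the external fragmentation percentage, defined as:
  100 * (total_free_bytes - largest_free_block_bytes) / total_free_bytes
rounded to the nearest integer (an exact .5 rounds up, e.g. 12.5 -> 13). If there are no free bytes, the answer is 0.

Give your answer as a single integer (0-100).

Answer: 48

Derivation:
Op 1: a = malloc(14) -> a = 0; heap: [0-13 ALLOC][14-50 FREE]
Op 2: free(a) -> (freed a); heap: [0-50 FREE]
Op 3: b = malloc(11) -> b = 0; heap: [0-10 ALLOC][11-50 FREE]
Op 4: free(b) -> (freed b); heap: [0-50 FREE]
Op 5: c = malloc(16) -> c = 0; heap: [0-15 ALLOC][16-50 FREE]
Op 6: d = malloc(1) -> d = 16; heap: [0-15 ALLOC][16-16 ALLOC][17-50 FREE]
Op 7: c = realloc(c, 19) -> c = 17; heap: [0-15 FREE][16-16 ALLOC][17-35 ALLOC][36-50 FREE]
Free blocks: [16 15] total_free=31 largest=16 -> 100*(31-16)/31 = 1500/31 ≈ 48.387 -> rounds to 48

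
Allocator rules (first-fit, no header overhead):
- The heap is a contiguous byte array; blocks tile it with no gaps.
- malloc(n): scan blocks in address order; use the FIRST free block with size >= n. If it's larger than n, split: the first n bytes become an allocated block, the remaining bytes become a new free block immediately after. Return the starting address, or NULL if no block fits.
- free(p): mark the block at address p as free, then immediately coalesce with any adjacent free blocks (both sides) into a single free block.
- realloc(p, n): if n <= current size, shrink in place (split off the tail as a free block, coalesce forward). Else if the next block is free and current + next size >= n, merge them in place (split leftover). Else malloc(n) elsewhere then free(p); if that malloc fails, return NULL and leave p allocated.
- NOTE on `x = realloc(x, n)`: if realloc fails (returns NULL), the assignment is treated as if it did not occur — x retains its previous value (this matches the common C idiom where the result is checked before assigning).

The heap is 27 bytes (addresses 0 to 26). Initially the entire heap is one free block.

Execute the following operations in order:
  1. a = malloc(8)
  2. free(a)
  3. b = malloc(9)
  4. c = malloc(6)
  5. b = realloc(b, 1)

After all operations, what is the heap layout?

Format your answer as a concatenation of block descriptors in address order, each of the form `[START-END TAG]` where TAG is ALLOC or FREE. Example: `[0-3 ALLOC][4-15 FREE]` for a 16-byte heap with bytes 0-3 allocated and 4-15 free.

Answer: [0-0 ALLOC][1-8 FREE][9-14 ALLOC][15-26 FREE]

Derivation:
Op 1: a = malloc(8) -> a = 0; heap: [0-7 ALLOC][8-26 FREE]
Op 2: free(a) -> (freed a); heap: [0-26 FREE]
Op 3: b = malloc(9) -> b = 0; heap: [0-8 ALLOC][9-26 FREE]
Op 4: c = malloc(6) -> c = 9; heap: [0-8 ALLOC][9-14 ALLOC][15-26 FREE]
Op 5: b = realloc(b, 1) -> b = 0; heap: [0-0 ALLOC][1-8 FREE][9-14 ALLOC][15-26 FREE]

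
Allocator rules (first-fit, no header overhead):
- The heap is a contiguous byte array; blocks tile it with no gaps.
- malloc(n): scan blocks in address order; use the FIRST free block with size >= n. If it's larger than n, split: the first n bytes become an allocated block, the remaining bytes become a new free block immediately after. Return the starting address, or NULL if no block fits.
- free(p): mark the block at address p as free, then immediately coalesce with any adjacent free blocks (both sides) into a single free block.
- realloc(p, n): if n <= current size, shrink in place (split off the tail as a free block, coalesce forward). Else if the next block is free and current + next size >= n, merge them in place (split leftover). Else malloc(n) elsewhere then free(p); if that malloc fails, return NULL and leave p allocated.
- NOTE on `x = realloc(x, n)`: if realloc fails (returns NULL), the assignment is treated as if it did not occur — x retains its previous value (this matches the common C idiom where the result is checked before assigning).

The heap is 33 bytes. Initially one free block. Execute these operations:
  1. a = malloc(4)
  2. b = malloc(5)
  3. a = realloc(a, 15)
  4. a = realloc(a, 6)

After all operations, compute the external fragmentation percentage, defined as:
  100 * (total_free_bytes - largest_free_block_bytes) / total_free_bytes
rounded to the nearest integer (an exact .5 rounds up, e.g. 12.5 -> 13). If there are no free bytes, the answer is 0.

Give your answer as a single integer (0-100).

Op 1: a = malloc(4) -> a = 0; heap: [0-3 ALLOC][4-32 FREE]
Op 2: b = malloc(5) -> b = 4; heap: [0-3 ALLOC][4-8 ALLOC][9-32 FREE]
Op 3: a = realloc(a, 15) -> a = 9; heap: [0-3 FREE][4-8 ALLOC][9-23 ALLOC][24-32 FREE]
Op 4: a = realloc(a, 6) -> a = 9; heap: [0-3 FREE][4-8 ALLOC][9-14 ALLOC][15-32 FREE]
Free blocks: [4 18] total_free=22 largest=18 -> 100*(22-18)/22 = 400/22 ≈ 18.182 -> rounds to 18

Answer: 18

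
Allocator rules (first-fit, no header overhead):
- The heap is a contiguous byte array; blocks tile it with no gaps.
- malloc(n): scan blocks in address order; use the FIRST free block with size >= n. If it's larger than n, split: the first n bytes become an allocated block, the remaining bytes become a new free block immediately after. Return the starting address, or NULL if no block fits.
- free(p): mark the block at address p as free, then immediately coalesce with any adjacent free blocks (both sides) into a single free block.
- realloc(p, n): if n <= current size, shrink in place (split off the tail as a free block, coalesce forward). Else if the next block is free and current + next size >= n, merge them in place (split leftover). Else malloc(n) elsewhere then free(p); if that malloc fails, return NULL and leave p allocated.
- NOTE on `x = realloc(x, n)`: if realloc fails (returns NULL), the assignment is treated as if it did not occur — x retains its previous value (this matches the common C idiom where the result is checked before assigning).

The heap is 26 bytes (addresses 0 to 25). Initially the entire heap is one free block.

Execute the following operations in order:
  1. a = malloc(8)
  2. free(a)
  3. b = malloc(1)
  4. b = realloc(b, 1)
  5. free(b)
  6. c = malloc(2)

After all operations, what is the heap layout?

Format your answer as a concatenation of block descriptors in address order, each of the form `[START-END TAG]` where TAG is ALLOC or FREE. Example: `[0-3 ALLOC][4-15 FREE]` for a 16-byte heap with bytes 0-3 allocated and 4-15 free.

Answer: [0-1 ALLOC][2-25 FREE]

Derivation:
Op 1: a = malloc(8) -> a = 0; heap: [0-7 ALLOC][8-25 FREE]
Op 2: free(a) -> (freed a); heap: [0-25 FREE]
Op 3: b = malloc(1) -> b = 0; heap: [0-0 ALLOC][1-25 FREE]
Op 4: b = realloc(b, 1) -> b = 0; heap: [0-0 ALLOC][1-25 FREE]
Op 5: free(b) -> (freed b); heap: [0-25 FREE]
Op 6: c = malloc(2) -> c = 0; heap: [0-1 ALLOC][2-25 FREE]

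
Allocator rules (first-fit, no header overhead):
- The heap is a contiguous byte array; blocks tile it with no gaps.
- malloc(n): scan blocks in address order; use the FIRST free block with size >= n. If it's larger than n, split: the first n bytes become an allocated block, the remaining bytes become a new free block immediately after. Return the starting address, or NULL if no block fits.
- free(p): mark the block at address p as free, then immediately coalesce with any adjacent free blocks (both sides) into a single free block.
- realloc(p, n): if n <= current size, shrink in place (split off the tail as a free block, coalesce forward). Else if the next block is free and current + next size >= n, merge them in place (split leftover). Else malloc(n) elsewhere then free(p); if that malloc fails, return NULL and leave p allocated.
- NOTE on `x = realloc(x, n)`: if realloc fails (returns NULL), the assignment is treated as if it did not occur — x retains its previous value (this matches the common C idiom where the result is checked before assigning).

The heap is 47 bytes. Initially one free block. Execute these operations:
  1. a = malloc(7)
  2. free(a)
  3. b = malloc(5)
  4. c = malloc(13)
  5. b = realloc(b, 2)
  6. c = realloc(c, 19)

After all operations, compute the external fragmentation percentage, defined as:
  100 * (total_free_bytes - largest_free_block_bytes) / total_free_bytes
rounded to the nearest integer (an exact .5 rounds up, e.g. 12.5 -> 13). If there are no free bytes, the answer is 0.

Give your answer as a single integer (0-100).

Answer: 12

Derivation:
Op 1: a = malloc(7) -> a = 0; heap: [0-6 ALLOC][7-46 FREE]
Op 2: free(a) -> (freed a); heap: [0-46 FREE]
Op 3: b = malloc(5) -> b = 0; heap: [0-4 ALLOC][5-46 FREE]
Op 4: c = malloc(13) -> c = 5; heap: [0-4 ALLOC][5-17 ALLOC][18-46 FREE]
Op 5: b = realloc(b, 2) -> b = 0; heap: [0-1 ALLOC][2-4 FREE][5-17 ALLOC][18-46 FREE]
Op 6: c = realloc(c, 19) -> c = 5; heap: [0-1 ALLOC][2-4 FREE][5-23 ALLOC][24-46 FREE]
Free blocks: [3 23] total_free=26 largest=23 -> 100*(26-23)/26 = 300/26 ≈ 11.538 -> rounds to 12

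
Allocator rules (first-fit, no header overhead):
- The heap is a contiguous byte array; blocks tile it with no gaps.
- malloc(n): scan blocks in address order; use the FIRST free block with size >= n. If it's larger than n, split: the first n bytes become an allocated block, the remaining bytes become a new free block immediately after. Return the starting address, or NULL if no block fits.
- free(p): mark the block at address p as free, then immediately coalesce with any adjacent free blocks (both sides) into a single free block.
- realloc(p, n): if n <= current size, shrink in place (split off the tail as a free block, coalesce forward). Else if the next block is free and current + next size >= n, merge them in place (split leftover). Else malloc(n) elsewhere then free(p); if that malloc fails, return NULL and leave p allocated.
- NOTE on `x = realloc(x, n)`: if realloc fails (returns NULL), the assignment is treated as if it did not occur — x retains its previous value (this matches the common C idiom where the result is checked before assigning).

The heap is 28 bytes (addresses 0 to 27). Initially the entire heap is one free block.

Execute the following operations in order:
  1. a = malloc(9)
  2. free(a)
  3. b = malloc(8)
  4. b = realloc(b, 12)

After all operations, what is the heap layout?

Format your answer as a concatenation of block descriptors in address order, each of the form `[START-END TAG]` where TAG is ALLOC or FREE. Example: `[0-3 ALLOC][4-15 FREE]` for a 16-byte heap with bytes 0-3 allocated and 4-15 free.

Op 1: a = malloc(9) -> a = 0; heap: [0-8 ALLOC][9-27 FREE]
Op 2: free(a) -> (freed a); heap: [0-27 FREE]
Op 3: b = malloc(8) -> b = 0; heap: [0-7 ALLOC][8-27 FREE]
Op 4: b = realloc(b, 12) -> b = 0; heap: [0-11 ALLOC][12-27 FREE]

Answer: [0-11 ALLOC][12-27 FREE]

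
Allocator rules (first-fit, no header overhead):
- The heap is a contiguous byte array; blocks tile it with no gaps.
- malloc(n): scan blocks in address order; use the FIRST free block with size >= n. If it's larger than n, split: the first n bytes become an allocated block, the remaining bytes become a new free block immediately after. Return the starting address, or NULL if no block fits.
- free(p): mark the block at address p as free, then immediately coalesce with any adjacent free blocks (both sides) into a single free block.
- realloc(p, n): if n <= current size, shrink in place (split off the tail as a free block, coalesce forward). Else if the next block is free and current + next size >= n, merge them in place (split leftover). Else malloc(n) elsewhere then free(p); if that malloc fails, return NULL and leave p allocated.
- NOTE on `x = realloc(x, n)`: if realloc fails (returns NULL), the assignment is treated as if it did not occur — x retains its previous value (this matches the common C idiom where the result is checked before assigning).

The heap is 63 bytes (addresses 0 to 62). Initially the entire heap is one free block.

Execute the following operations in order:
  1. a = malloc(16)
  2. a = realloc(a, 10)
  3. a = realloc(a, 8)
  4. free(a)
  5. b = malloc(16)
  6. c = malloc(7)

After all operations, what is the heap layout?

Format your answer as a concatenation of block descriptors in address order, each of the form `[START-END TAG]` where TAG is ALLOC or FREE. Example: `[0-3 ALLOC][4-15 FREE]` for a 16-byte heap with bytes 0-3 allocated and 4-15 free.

Answer: [0-15 ALLOC][16-22 ALLOC][23-62 FREE]

Derivation:
Op 1: a = malloc(16) -> a = 0; heap: [0-15 ALLOC][16-62 FREE]
Op 2: a = realloc(a, 10) -> a = 0; heap: [0-9 ALLOC][10-62 FREE]
Op 3: a = realloc(a, 8) -> a = 0; heap: [0-7 ALLOC][8-62 FREE]
Op 4: free(a) -> (freed a); heap: [0-62 FREE]
Op 5: b = malloc(16) -> b = 0; heap: [0-15 ALLOC][16-62 FREE]
Op 6: c = malloc(7) -> c = 16; heap: [0-15 ALLOC][16-22 ALLOC][23-62 FREE]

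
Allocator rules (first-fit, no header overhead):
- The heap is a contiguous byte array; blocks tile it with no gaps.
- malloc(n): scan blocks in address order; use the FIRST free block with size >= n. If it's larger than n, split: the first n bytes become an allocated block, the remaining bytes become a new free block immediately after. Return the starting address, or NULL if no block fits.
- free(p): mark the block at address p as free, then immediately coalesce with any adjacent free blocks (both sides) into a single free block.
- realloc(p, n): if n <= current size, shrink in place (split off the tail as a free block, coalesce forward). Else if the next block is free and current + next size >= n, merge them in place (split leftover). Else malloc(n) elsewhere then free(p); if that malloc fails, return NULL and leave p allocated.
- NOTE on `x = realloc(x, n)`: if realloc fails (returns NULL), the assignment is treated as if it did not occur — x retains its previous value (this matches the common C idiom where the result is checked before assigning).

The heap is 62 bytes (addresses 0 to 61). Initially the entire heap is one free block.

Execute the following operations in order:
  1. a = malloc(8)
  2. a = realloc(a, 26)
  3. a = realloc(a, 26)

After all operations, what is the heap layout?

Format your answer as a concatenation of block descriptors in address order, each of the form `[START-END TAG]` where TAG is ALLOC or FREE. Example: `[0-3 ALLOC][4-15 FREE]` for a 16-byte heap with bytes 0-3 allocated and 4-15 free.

Op 1: a = malloc(8) -> a = 0; heap: [0-7 ALLOC][8-61 FREE]
Op 2: a = realloc(a, 26) -> a = 0; heap: [0-25 ALLOC][26-61 FREE]
Op 3: a = realloc(a, 26) -> a = 0; heap: [0-25 ALLOC][26-61 FREE]

Answer: [0-25 ALLOC][26-61 FREE]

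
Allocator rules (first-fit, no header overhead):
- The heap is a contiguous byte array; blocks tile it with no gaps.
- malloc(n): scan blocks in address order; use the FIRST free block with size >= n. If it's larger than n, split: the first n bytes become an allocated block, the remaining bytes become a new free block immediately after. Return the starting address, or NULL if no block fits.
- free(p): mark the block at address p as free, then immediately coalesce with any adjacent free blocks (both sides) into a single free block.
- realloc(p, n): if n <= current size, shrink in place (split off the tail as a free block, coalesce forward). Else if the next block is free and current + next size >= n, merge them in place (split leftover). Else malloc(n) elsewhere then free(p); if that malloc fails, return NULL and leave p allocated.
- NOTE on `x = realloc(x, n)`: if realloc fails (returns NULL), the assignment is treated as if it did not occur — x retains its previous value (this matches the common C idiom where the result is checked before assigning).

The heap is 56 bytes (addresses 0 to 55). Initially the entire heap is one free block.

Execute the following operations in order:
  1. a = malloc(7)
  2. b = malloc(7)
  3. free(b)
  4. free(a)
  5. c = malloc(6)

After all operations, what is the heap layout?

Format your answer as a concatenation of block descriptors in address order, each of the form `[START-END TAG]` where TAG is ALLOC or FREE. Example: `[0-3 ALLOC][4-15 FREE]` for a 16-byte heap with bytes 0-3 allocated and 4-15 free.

Answer: [0-5 ALLOC][6-55 FREE]

Derivation:
Op 1: a = malloc(7) -> a = 0; heap: [0-6 ALLOC][7-55 FREE]
Op 2: b = malloc(7) -> b = 7; heap: [0-6 ALLOC][7-13 ALLOC][14-55 FREE]
Op 3: free(b) -> (freed b); heap: [0-6 ALLOC][7-55 FREE]
Op 4: free(a) -> (freed a); heap: [0-55 FREE]
Op 5: c = malloc(6) -> c = 0; heap: [0-5 ALLOC][6-55 FREE]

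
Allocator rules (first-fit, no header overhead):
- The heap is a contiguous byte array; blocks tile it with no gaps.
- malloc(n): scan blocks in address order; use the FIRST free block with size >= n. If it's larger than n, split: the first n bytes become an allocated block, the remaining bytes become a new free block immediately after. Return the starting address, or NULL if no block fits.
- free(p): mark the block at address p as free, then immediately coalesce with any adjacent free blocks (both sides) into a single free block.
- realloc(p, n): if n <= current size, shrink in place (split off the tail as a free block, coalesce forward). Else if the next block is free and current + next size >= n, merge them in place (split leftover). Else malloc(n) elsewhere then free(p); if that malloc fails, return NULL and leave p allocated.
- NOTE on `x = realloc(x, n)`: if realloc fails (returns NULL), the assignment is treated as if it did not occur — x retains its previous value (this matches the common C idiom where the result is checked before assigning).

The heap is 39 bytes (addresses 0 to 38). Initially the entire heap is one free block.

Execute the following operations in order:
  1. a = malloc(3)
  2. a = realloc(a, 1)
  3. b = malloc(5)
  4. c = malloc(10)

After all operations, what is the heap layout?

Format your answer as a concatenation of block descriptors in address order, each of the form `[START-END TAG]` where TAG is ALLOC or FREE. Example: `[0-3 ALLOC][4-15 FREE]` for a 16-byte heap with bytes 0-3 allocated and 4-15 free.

Answer: [0-0 ALLOC][1-5 ALLOC][6-15 ALLOC][16-38 FREE]

Derivation:
Op 1: a = malloc(3) -> a = 0; heap: [0-2 ALLOC][3-38 FREE]
Op 2: a = realloc(a, 1) -> a = 0; heap: [0-0 ALLOC][1-38 FREE]
Op 3: b = malloc(5) -> b = 1; heap: [0-0 ALLOC][1-5 ALLOC][6-38 FREE]
Op 4: c = malloc(10) -> c = 6; heap: [0-0 ALLOC][1-5 ALLOC][6-15 ALLOC][16-38 FREE]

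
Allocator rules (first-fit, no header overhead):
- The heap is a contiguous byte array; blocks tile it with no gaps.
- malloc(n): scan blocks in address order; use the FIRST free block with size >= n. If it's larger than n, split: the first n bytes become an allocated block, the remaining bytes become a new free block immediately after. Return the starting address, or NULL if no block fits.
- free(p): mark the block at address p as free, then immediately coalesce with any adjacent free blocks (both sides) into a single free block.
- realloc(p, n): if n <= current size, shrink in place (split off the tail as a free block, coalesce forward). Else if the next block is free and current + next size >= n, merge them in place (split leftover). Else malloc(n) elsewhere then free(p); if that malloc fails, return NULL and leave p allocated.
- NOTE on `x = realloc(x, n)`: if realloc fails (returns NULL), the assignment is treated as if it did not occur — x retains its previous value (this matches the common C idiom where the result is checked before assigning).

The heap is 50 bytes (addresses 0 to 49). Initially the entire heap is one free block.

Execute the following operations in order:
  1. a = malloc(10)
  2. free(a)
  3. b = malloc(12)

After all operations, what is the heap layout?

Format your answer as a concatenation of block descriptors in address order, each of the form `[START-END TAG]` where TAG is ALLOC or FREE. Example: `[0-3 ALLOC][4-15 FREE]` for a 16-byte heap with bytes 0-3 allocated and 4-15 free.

Answer: [0-11 ALLOC][12-49 FREE]

Derivation:
Op 1: a = malloc(10) -> a = 0; heap: [0-9 ALLOC][10-49 FREE]
Op 2: free(a) -> (freed a); heap: [0-49 FREE]
Op 3: b = malloc(12) -> b = 0; heap: [0-11 ALLOC][12-49 FREE]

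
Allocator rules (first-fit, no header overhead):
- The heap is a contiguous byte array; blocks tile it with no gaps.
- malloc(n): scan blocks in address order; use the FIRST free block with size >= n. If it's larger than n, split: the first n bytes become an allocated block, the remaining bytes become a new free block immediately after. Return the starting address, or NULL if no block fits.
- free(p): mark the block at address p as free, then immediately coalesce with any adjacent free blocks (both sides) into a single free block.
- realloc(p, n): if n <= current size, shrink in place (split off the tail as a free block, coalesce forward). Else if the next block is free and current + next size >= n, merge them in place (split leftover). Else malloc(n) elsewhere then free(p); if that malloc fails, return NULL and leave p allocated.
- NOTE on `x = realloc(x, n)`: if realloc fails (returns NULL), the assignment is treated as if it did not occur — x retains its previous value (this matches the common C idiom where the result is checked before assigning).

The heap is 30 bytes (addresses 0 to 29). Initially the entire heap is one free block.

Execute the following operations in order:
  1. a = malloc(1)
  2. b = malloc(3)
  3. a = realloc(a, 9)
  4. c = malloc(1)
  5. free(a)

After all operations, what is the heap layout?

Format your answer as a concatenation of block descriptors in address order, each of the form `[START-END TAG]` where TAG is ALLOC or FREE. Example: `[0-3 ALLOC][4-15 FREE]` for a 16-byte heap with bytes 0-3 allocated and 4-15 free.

Answer: [0-0 ALLOC][1-3 ALLOC][4-29 FREE]

Derivation:
Op 1: a = malloc(1) -> a = 0; heap: [0-0 ALLOC][1-29 FREE]
Op 2: b = malloc(3) -> b = 1; heap: [0-0 ALLOC][1-3 ALLOC][4-29 FREE]
Op 3: a = realloc(a, 9) -> a = 4; heap: [0-0 FREE][1-3 ALLOC][4-12 ALLOC][13-29 FREE]
Op 4: c = malloc(1) -> c = 0; heap: [0-0 ALLOC][1-3 ALLOC][4-12 ALLOC][13-29 FREE]
Op 5: free(a) -> (freed a); heap: [0-0 ALLOC][1-3 ALLOC][4-29 FREE]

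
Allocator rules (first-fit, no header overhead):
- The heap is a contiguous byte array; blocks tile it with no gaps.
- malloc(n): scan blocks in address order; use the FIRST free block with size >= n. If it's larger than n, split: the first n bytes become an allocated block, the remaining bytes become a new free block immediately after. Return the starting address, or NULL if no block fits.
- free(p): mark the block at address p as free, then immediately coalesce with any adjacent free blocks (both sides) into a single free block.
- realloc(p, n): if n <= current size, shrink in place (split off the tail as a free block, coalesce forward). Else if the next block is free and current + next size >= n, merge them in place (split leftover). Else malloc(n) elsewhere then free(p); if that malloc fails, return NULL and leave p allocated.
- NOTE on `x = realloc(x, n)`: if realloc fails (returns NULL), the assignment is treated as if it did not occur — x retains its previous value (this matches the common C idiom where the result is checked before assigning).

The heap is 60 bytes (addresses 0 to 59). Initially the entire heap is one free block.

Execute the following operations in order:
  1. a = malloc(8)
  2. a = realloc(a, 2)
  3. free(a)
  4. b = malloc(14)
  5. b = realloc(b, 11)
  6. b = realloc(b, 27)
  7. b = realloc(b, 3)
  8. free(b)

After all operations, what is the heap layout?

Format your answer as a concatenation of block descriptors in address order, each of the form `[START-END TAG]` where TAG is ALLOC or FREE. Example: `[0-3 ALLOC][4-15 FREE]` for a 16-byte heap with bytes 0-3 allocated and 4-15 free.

Answer: [0-59 FREE]

Derivation:
Op 1: a = malloc(8) -> a = 0; heap: [0-7 ALLOC][8-59 FREE]
Op 2: a = realloc(a, 2) -> a = 0; heap: [0-1 ALLOC][2-59 FREE]
Op 3: free(a) -> (freed a); heap: [0-59 FREE]
Op 4: b = malloc(14) -> b = 0; heap: [0-13 ALLOC][14-59 FREE]
Op 5: b = realloc(b, 11) -> b = 0; heap: [0-10 ALLOC][11-59 FREE]
Op 6: b = realloc(b, 27) -> b = 0; heap: [0-26 ALLOC][27-59 FREE]
Op 7: b = realloc(b, 3) -> b = 0; heap: [0-2 ALLOC][3-59 FREE]
Op 8: free(b) -> (freed b); heap: [0-59 FREE]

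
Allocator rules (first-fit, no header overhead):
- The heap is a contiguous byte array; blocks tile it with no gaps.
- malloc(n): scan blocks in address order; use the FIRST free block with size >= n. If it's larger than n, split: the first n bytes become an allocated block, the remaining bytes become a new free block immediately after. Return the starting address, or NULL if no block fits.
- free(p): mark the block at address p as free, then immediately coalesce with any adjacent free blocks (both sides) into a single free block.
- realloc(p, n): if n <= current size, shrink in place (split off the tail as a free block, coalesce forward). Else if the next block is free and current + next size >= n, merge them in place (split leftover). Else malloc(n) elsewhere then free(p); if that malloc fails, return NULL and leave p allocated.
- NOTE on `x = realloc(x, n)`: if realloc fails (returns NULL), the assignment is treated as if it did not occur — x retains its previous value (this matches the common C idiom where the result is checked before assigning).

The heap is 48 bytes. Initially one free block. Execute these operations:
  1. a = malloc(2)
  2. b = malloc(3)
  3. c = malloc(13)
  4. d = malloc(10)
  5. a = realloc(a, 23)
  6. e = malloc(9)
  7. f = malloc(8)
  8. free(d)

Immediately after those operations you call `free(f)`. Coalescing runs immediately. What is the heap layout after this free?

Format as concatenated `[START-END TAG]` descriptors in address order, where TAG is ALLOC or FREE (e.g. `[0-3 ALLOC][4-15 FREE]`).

Answer: [0-1 ALLOC][2-4 ALLOC][5-17 ALLOC][18-27 FREE][28-36 ALLOC][37-47 FREE]

Derivation:
Op 1: a = malloc(2) -> a = 0; heap: [0-1 ALLOC][2-47 FREE]
Op 2: b = malloc(3) -> b = 2; heap: [0-1 ALLOC][2-4 ALLOC][5-47 FREE]
Op 3: c = malloc(13) -> c = 5; heap: [0-1 ALLOC][2-4 ALLOC][5-17 ALLOC][18-47 FREE]
Op 4: d = malloc(10) -> d = 18; heap: [0-1 ALLOC][2-4 ALLOC][5-17 ALLOC][18-27 ALLOC][28-47 FREE]
Op 5: a = realloc(a, 23) -> NULL (a unchanged); heap: [0-1 ALLOC][2-4 ALLOC][5-17 ALLOC][18-27 ALLOC][28-47 FREE]
Op 6: e = malloc(9) -> e = 28; heap: [0-1 ALLOC][2-4 ALLOC][5-17 ALLOC][18-27 ALLOC][28-36 ALLOC][37-47 FREE]
Op 7: f = malloc(8) -> f = 37; heap: [0-1 ALLOC][2-4 ALLOC][5-17 ALLOC][18-27 ALLOC][28-36 ALLOC][37-44 ALLOC][45-47 FREE]
Op 8: free(d) -> (freed d); heap: [0-1 ALLOC][2-4 ALLOC][5-17 ALLOC][18-27 FREE][28-36 ALLOC][37-44 ALLOC][45-47 FREE]
free(f): f = 37 -> block [37-44 ALLOC]; mark free, coalesce with adjacent free neighbors -> [0-1 ALLOC][2-4 ALLOC][5-17 ALLOC][18-27 FREE][28-36 ALLOC][37-47 FREE]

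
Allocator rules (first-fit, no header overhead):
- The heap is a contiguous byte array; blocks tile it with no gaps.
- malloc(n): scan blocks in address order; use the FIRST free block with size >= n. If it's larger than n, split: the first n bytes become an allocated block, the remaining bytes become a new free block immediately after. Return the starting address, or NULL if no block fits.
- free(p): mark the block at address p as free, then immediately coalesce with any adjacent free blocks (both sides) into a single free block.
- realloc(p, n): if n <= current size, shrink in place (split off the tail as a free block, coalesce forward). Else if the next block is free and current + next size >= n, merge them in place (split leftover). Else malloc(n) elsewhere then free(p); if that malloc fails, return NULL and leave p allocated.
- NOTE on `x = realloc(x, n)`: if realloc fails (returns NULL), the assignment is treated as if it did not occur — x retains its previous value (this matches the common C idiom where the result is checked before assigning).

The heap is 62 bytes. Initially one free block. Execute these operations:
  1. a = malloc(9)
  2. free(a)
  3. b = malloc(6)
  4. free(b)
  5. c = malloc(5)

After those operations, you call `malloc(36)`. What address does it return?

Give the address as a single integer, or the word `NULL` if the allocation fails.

Answer: 5

Derivation:
Op 1: a = malloc(9) -> a = 0; heap: [0-8 ALLOC][9-61 FREE]
Op 2: free(a) -> (freed a); heap: [0-61 FREE]
Op 3: b = malloc(6) -> b = 0; heap: [0-5 ALLOC][6-61 FREE]
Op 4: free(b) -> (freed b); heap: [0-61 FREE]
Op 5: c = malloc(5) -> c = 0; heap: [0-4 ALLOC][5-61 FREE]
malloc(36): first-fit scan over [0-4 ALLOC][5-61 FREE] -> 5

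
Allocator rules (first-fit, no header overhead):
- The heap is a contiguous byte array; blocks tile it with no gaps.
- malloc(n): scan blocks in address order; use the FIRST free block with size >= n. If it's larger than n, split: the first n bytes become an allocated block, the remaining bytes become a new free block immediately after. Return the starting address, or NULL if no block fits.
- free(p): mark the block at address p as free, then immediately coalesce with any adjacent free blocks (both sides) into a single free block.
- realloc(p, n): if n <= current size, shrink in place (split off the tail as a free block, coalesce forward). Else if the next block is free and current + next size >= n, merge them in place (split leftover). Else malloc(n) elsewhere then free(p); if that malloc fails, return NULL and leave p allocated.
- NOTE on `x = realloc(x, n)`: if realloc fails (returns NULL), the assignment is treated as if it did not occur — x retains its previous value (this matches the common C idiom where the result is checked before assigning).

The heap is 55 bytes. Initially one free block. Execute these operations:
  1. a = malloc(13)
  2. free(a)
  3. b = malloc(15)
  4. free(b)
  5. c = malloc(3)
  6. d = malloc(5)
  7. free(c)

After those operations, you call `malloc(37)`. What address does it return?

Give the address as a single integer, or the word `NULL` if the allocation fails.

Op 1: a = malloc(13) -> a = 0; heap: [0-12 ALLOC][13-54 FREE]
Op 2: free(a) -> (freed a); heap: [0-54 FREE]
Op 3: b = malloc(15) -> b = 0; heap: [0-14 ALLOC][15-54 FREE]
Op 4: free(b) -> (freed b); heap: [0-54 FREE]
Op 5: c = malloc(3) -> c = 0; heap: [0-2 ALLOC][3-54 FREE]
Op 6: d = malloc(5) -> d = 3; heap: [0-2 ALLOC][3-7 ALLOC][8-54 FREE]
Op 7: free(c) -> (freed c); heap: [0-2 FREE][3-7 ALLOC][8-54 FREE]
malloc(37): first-fit scan over [0-2 FREE][3-7 ALLOC][8-54 FREE] -> 8

Answer: 8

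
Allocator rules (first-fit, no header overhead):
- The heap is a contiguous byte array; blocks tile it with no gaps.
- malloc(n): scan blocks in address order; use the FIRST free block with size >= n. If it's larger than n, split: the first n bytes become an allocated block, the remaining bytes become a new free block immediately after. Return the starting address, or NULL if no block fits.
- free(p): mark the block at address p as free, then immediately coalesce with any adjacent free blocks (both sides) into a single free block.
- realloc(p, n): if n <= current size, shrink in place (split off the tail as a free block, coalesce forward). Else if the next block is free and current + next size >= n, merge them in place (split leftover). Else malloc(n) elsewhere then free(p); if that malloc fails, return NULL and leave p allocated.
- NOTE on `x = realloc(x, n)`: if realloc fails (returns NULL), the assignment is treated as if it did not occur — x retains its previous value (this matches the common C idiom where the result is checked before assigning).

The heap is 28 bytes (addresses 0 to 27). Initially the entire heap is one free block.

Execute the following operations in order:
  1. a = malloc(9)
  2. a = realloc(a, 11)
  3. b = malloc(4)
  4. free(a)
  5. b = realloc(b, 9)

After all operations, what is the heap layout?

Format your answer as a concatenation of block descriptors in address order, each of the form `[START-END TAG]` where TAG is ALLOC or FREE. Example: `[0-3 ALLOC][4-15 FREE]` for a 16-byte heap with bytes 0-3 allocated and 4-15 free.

Answer: [0-10 FREE][11-19 ALLOC][20-27 FREE]

Derivation:
Op 1: a = malloc(9) -> a = 0; heap: [0-8 ALLOC][9-27 FREE]
Op 2: a = realloc(a, 11) -> a = 0; heap: [0-10 ALLOC][11-27 FREE]
Op 3: b = malloc(4) -> b = 11; heap: [0-10 ALLOC][11-14 ALLOC][15-27 FREE]
Op 4: free(a) -> (freed a); heap: [0-10 FREE][11-14 ALLOC][15-27 FREE]
Op 5: b = realloc(b, 9) -> b = 11; heap: [0-10 FREE][11-19 ALLOC][20-27 FREE]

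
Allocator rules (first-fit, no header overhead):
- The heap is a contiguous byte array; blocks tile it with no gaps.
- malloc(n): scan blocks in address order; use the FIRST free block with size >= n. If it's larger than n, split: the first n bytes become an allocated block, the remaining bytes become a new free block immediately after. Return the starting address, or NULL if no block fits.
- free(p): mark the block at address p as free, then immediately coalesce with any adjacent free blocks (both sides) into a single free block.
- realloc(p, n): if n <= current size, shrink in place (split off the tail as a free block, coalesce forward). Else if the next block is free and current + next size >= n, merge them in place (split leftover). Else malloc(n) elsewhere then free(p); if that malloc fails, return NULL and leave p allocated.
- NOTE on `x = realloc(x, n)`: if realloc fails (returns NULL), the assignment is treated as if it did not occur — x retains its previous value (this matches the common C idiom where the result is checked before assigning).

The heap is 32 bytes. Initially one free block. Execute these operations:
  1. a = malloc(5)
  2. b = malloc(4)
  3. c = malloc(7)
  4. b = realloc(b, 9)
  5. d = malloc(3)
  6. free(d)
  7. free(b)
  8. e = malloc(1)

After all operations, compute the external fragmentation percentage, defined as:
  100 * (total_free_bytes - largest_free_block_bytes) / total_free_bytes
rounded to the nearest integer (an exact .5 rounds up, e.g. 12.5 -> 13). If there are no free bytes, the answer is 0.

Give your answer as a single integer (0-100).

Answer: 16

Derivation:
Op 1: a = malloc(5) -> a = 0; heap: [0-4 ALLOC][5-31 FREE]
Op 2: b = malloc(4) -> b = 5; heap: [0-4 ALLOC][5-8 ALLOC][9-31 FREE]
Op 3: c = malloc(7) -> c = 9; heap: [0-4 ALLOC][5-8 ALLOC][9-15 ALLOC][16-31 FREE]
Op 4: b = realloc(b, 9) -> b = 16; heap: [0-4 ALLOC][5-8 FREE][9-15 ALLOC][16-24 ALLOC][25-31 FREE]
Op 5: d = malloc(3) -> d = 5; heap: [0-4 ALLOC][5-7 ALLOC][8-8 FREE][9-15 ALLOC][16-24 ALLOC][25-31 FREE]
Op 6: free(d) -> (freed d); heap: [0-4 ALLOC][5-8 FREE][9-15 ALLOC][16-24 ALLOC][25-31 FREE]
Op 7: free(b) -> (freed b); heap: [0-4 ALLOC][5-8 FREE][9-15 ALLOC][16-31 FREE]
Op 8: e = malloc(1) -> e = 5; heap: [0-4 ALLOC][5-5 ALLOC][6-8 FREE][9-15 ALLOC][16-31 FREE]
Free blocks: [3 16] total_free=19 largest=16 -> 100*(19-16)/19 = 300/19 ≈ 15.789 -> rounds to 16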